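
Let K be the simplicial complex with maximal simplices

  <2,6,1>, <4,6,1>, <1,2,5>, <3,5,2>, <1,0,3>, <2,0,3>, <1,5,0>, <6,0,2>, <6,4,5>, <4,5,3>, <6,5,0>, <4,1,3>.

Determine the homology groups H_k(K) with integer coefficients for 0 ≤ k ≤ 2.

H_0 = Z,  H_1 = Z/2,  H_2 = 0.

We work with the vertex ordering 0 < 1 < 2 < 3 < 4 < 5 < 6. The simplices of K, each written with vertices in increasing order, are:

  0-simplices (7): [0], [1], [2], [3], [4], [5], [6]
  1-simplices (18): [0,1], [0,2], [0,3], [0,5], [0,6], [1,2], [1,3], [1,4], [1,5], [1,6], [2,3], [2,5], [2,6], [3,4], [3,5], [4,5], [4,6], [5,6]
  2-simplices (12): [0,1,3], [0,1,5], [0,2,3], [0,2,6], [0,5,6], [1,2,5], [1,2,6], [1,3,4], [1,4,6], [2,3,5], [3,4,5], [4,5,6]

giving chain groups C_0 ≅ Z^7, C_1 ≅ Z^18, C_2 ≅ Z^12.

The boundary map ∂_1: C_1 → C_0 maps an edge to its endpoints' difference, ∂[p,q] = q − p. For instance
  ∂[1,2] = [2] − [1].
The resulting 7×18 matrix has rank 6, and its Smith normal form has invariant factors (1,1,1,1,1,1).

Boundary ∂_2: C_2 → C_1 acts by ∂[p,q,r] = [q,r] − [p,r] + [p,q]. For instance
  ∂[0,2,3] = [2,3] − [0,3] + [0,2],
  ∂[2,3,5] = [3,5] − [2,5] + [2,3].
The resulting 18×12 matrix has rank 12, and its Smith normal form has invariant factors (1,1,1,1,1,1,1,1,1,1,1,2).

Computing H_k = (kernel of ∂_k) / (image of ∂_{k+1}):

  H_0: rank C_0 − rank ∂_1 = 7 − 6 = 1, and the invariant factors of ∂_1 are all 1, so H_0 = Z.
  H_1: rank ker ∂_1 − rank ∂_2 = (18 − 6) − 12 = 0, and ∂_2 has invariant factor 2 > 1, so H_1 = Z/2.
  H_2: rank ker ∂_2 − rank ∂_3 = (12 − 12) − 0 = 0, and there is no ∂_3, so H_2 = 0.

As a check, the Euler characteristic is 7 − 18 + 12 = 1, which agrees with 1 − 0 + 0 = 1.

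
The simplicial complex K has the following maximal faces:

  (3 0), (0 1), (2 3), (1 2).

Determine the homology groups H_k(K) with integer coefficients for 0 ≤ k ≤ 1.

H_0 ≅ Z,  H_1 ≅ Z.

K has 4 vertices, 4 edges.
rank ∂_0 = 0, rank ∂_1 = 3 ⇒ b_0 = 4 − 0 − 3 = 1; all invariant factors of ∂_1 are 1 so no torsion. So H_0 = Z.
rank ∂_1 = 3, rank ∂_2 = 0 ⇒ b_1 = 4 − 3 − 0 = 1. So H_1 = Z.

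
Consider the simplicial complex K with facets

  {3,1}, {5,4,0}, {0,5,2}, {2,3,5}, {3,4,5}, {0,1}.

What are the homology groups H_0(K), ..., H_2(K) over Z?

Take the total order 0 < 1 < 2 < 3 < 4 < 5 on the vertex set. Then K (dimension 2) consists of the simplices:

  0-simplices (6): [0], [1], [2], [3], [4], [5]
  1-simplices (10): [0,1], [0,2], [0,4], [0,5], [1,3], [2,3], [2,5], [3,4], [3,5], [4,5]
  2-simplices (4): [0,2,5], [0,4,5], [2,3,5], [3,4,5]

Hence C_0 ≅ Z^6, C_1 ≅ Z^10, C_2 ≅ Z^4.

The boundary map ∂_1: C_1 → C_0 sends each edge [p,q] (with p < q) to q − p. For instance
  ∂[0,5] = [5] − [0].
As a 6×10 matrix over Z this has rank 5, with invariant factors (1,1,1,1,1).

Boundary ∂_2: C_2 → C_1 sends each 2-simplex [p,q,r] to [q,r] − [p,r] + [p,q]. For instance
  ∂[3,4,5] = [4,5] − [3,5] + [3,4],
  ∂[0,2,5] = [2,5] − [0,5] + [0,2].
As a 10×4 matrix over Z this has rank 4, with invariant factors (1,1,1,1).

Reading off H_k = ker ∂_k / im ∂_{k+1}:

  H_0: rank C_0 − rank ∂_1 = 6 − 5 = 1, and the invariant factors of ∂_1 are all 1, so H_0 ≅ Z.
  H_1: rank ker ∂_1 − rank ∂_2 = (10 − 5) − 4 = 1, and the invariant factors of ∂_2 are all 1, so H_1 ≅ Z.
  H_2: rank ker ∂_2 − rank ∂_3 = (4 − 4) − 0 = 0, and there is no ∂_3, so H_2 ≅ 0.

As a check, the Euler characteristic is 6 − 10 + 4 = 0, which agrees with 1 − 1 + 0 = 0.

H_0 = Z,  H_1 = Z,  H_2 = 0.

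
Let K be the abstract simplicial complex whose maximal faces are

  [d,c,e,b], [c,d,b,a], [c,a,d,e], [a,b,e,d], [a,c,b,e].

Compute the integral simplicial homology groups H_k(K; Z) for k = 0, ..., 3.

We work with the vertex ordering a < b < c < d < e. The simplices of K, each written with vertices in increasing order, are:

  0-simplices (5): a, b, c, d, e
  1-simplices (10): ab, ac, ad, ae, bc, bd, be, cd, ce, de
  2-simplices (10): abc, abd, abe, acd, ace, ade, bcd, bce, bde, cde
  3-simplices (5): abcd, abce, abde, acde, bcde

Hence C_0 ≅ Z^5, C_1 ≅ Z^10, C_2 ≅ Z^10, C_3 ≅ Z^5.

∂_1: C_1 → C_0 sends each edge [p,q] (with p < q) to q − p.
The resulting 5×10 matrix has rank 4, and its Smith normal form has invariant factors (1,1,1,1).

Boundary ∂_2: C_2 → C_1 acts by ∂[p,q,r] = [q,r] − [p,r] + [p,q]. For instance
  ∂ace = ce − ae + ac,
  ∂acd = cd − ad + ac.
The resulting 10×10 matrix has rank 6, and its Smith normal form has invariant factors (1,1,1,1,1,1).

Boundary ∂_3: C_3 → C_2 sends each 3-simplex σ to the alternating sum Σ_i (−1)^i (σ with its i-th vertex removed). For instance
  ∂abcd = bcd − acd + abd − abc,
  ∂acde = cde − ade + ace − acd.
The resulting 10×5 matrix has rank 4, and its Smith normal form has invariant factors (1,1,1,1).

Now H_k = ker ∂_k / im ∂_{k+1}, so:

  H_0: rank C_0 − rank ∂_1 = 5 − 4 = 1, and the invariant factors of ∂_1 are all 1, so H_0 = Z.
  H_1: rank ker ∂_1 − rank ∂_2 = (10 − 4) − 6 = 0, and the invariant factors of ∂_2 are all 1, so H_1 = 0.
  H_2: rank ker ∂_2 − rank ∂_3 = (10 − 6) − 4 = 0, and the invariant factors of ∂_3 are all 1, so H_2 = 0.
  H_3: rank ker ∂_3 − rank ∂_4 = (5 − 4) − 0 = 1, and there is no ∂_4, so H_3 = Z.

As a check, the Euler characteristic is 5 − 10 + 10 − 5 = 0, which agrees with 1 − 0 + 0 − 1 = 0.

H_0 ≅ Z,  H_1 = 0,  H_2 = 0,  H_3 ≅ Z.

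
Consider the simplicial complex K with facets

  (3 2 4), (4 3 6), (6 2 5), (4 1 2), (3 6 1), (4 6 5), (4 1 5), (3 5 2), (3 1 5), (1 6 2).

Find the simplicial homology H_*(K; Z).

H_0 = Z,  H_1 = Z/2Z,  H_2 = 0.

Fix the vertex order 1 < 2 < 3 < 4 < 5 < 6 and write every simplex with vertices in increasing order. Then dim K = 2 and the simplices of K are:

  0-simplices (6): [1], [2], [3], [4], [5], [6]
  1-simplices (15): [1,2], [1,3], [1,4], [1,5], [1,6], [2,3], [2,4], [2,5], [2,6], [3,4], [3,5], [3,6], [4,5], [4,6], [5,6]
  2-simplices (10): [1,2,4], [1,2,6], [1,3,5], [1,3,6], [1,4,5], [2,3,4], [2,3,5], [2,5,6], [3,4,6], [4,5,6]

so the chain groups are C_0 ≅ Z^6, C_1 ≅ Z^15, C_2 ≅ Z^10.

Boundary ∂_1: C_1 → C_0 sends each edge [p,q] (with p < q) to q − p. For instance
  ∂[1,2] = [2] − [1].
This gives a 6×15 integer matrix of rank 5; reducing to Smith normal form yields diagonal entries (1,1,1,1,1).

Boundary ∂_2: C_2 → C_1 sends each 2-simplex [p,q,r] to [q,r] − [p,r] + [p,q]. For instance
  ∂[1,4,5] = [4,5] − [1,5] + [1,4],
  ∂[1,2,6] = [2,6] − [1,6] + [1,2].
The 15×10 boundary matrix has rank 10 and Smith normal form diag(1,1,1,1,1,1,1,1,1,2).

Now H_k = ker ∂_k / im ∂_{k+1}, so:

  H_0: rank C_0 − rank ∂_1 = 6 − 5 = 1, and the invariant factors of ∂_1 are all 1, so H_0 ≅ Z.
  H_1: rank ker ∂_1 − rank ∂_2 = (15 − 5) − 10 = 0, and ∂_2 has invariant factor 2 > 1, so H_1 ≅ Z/2Z.
  H_2: rank ker ∂_2 − rank ∂_3 = (10 − 10) − 0 = 0, and there is no ∂_3, so H_2 ≅ 0.

(K is a triangulation of the real projective plane RP^2.)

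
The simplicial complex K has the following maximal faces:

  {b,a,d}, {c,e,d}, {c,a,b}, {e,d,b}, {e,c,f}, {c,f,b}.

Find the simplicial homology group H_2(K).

We work with the vertex ordering a < b < c < d < e < f. The simplices of K, each written with vertices in increasing order, are:

  0-simplices (6): a, b, c, d, e, f
  1-simplices (12): ab, ac, ad, bc, bd, be, bf, cd, ce, cf, de, ef
  2-simplices (6): abc, abd, bcf, bde, cde, cef

Hence C_0 ≅ Z^6, C_1 ≅ Z^12, C_2 ≅ Z^6.

∂_1: C_1 → C_0 is given by ∂[p,q] = [q] − [p]. For instance
  ∂ef = f − e.
This gives a 6×12 integer matrix of rank 5; reducing to Smith normal form yields diagonal entries (1,1,1,1,1).

∂_2: C_2 → C_1 sends each 2-simplex [p,q,r] to [q,r] − [p,r] + [p,q]. For instance
  ∂abd = bd − ad + ab,
  ∂bde = de − be + bd.
This gives a 12×6 integer matrix of rank 6; reducing to Smith normal form yields diagonal entries (1,1,1,1,1,1).

Now H_k = ker ∂_k / im ∂_{k+1}, so:

  H_2: rank ker ∂_2 − rank ∂_3 = (6 − 6) − 0 = 0, and there is no ∂_3, so H_2 = 0.

H_2 = 0.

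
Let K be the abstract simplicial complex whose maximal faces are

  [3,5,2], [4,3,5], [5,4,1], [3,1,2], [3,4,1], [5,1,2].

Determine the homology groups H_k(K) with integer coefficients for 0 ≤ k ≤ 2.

Take the total order 1 < 2 < 3 < 4 < 5 on the vertex set. Then K (dimension 2) consists of the simplices:

  0-simplices (5): [1], [2], [3], [4], [5]
  1-simplices (9): [1,2], [1,3], [1,4], [1,5], [2,3], [2,5], [3,4], [3,5], [4,5]
  2-simplices (6): [1,2,3], [1,2,5], [1,3,4], [1,4,5], [2,3,5], [3,4,5]

so the chain groups are C_0 ≅ Z^5, C_1 ≅ Z^9, C_2 ≅ Z^6.

Boundary ∂_1: C_1 → C_0 is given by ∂[p,q] = [q] − [p].
As a 5×9 matrix over Z this has rank 4, with invariant factors (1,1,1,1).

∂_2: C_2 → C_1 sends each 2-simplex [p,q,r] to [q,r] − [p,r] + [p,q]. For instance
  ∂[1,4,5] = [4,5] − [1,5] + [1,4],
  ∂[2,3,5] = [3,5] − [2,5] + [2,3].
The resulting 9×6 matrix has rank 5, and its Smith normal form has invariant factors (1,1,1,1,1).

Now H_k = ker ∂_k / im ∂_{k+1}, so:

  H_0: rank C_0 − rank ∂_1 = 5 − 4 = 1, and the invariant factors of ∂_1 are all 1, so H_0 = Z.
  H_1: rank ker ∂_1 − rank ∂_2 = (9 − 4) − 5 = 0, and the invariant factors of ∂_2 are all 1, so H_1 = 0.
  H_2: rank ker ∂_2 − rank ∂_3 = (6 − 5) − 0 = 1, and there is no ∂_3, so H_2 = Z.

(K is a triangulation of the 2-sphere S^2.)

H_0 ≅ Z,  H_1 = 0,  H_2 ≅ Z.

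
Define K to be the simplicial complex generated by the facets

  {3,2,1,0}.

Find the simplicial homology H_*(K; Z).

H_0 ≅ Z,  H_1 = 0,  H_2 = 0,  H_3 = 0.

Take the total order 0 < 1 < 2 < 3 on the vertex set. Then K (dimension 3) consists of the simplices:

  0-simplices (4): [0], [1], [2], [3]
  1-simplices (6): [0,1], [0,2], [0,3], [1,2], [1,3], [2,3]
  2-simplices (4): [0,1,2], [0,1,3], [0,2,3], [1,2,3]
  3-simplices (1): [0,1,2,3]

Hence C_0 ≅ Z^4, C_1 ≅ Z^6, C_2 ≅ Z^4, C_3 ≅ Z^1.

The boundary map ∂_1: C_1 → C_0 maps an edge to its endpoints' difference, ∂[p,q] = q − p. For instance
  ∂[0,2] = [2] − [0].
As a 4×6 matrix over Z this has rank 3, with invariant factors (1,1,1).

∂_2: C_2 → C_1 sends each 2-simplex [p,q,r] to [q,r] − [p,r] + [p,q]. For instance
  ∂[0,1,2] = [1,2] − [0,2] + [0,1],
  ∂[1,2,3] = [2,3] − [1,3] + [1,2].
As a 6×4 matrix over Z this has rank 3, with invariant factors (1,1,1).

Boundary ∂_3: C_3 → C_2 sends each 3-simplex σ to the alternating sum Σ_i (−1)^i (σ with its i-th vertex removed). For instance
  ∂[0,1,2,3] = [1,2,3] − [0,2,3] + [0,1,3] − [0,1,2].
This gives a 4×1 integer matrix of rank 1; reducing to Smith normal form yields diagonal entries (1).

Reading off H_k = ker ∂_k / im ∂_{k+1}:

  H_0: rank C_0 − rank ∂_1 = 4 − 3 = 1, and the invariant factors of ∂_1 are all 1, so H_0 ≅ Z.
  H_1: rank ker ∂_1 − rank ∂_2 = (6 − 3) − 3 = 0, and the invariant factors of ∂_2 are all 1, so H_1 ≅ 0.
  H_2: rank ker ∂_2 − rank ∂_3 = (4 − 3) − 1 = 0, and the invariant factors of ∂_3 are all 1, so H_2 ≅ 0.
  H_3: rank ker ∂_3 − rank ∂_4 = (1 − 1) − 0 = 0, and there is no ∂_4, so H_3 ≅ 0.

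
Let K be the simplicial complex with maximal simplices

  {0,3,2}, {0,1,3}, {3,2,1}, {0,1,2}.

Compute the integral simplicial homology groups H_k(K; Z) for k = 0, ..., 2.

H_0 ≅ Z,  H_1 = 0,  H_2 ≅ Z.

Order the vertices as 0 < 1 < 2 < 3. Listing each simplex with vertices in this order, K has dimension 2 with simplices:

  0-simplices (4): [0], [1], [2], [3]
  1-simplices (6): [0,1], [0,2], [0,3], [1,2], [1,3], [2,3]
  2-simplices (4): [0,1,2], [0,1,3], [0,2,3], [1,2,3]

giving chain groups C_0 ≅ Z^4, C_1 ≅ Z^6, C_2 ≅ Z^4.

The boundary map ∂_1: C_1 → C_0 is given by ∂[p,q] = [q] − [p]. For instance
  ∂[1,3] = [3] − [1].
This gives a 4×6 integer matrix of rank 3; reducing to Smith normal form yields diagonal entries (1,1,1).

Boundary ∂_2: C_2 → C_1 acts by ∂[p,q,r] = [q,r] − [p,r] + [p,q]. For instance
  ∂[1,2,3] = [2,3] − [1,3] + [1,2],
  ∂[0,1,3] = [1,3] − [0,3] + [0,1].
The resulting 6×4 matrix has rank 3, and its Smith normal form has invariant factors (1,1,1).

Computing H_k = (kernel of ∂_k) / (image of ∂_{k+1}):

  H_0: rank C_0 − rank ∂_1 = 4 − 3 = 1, and the invariant factors of ∂_1 are all 1, so H_0 ≅ Z.
  H_1: rank ker ∂_1 − rank ∂_2 = (6 − 3) − 3 = 0, and the invariant factors of ∂_2 are all 1, so H_1 ≅ 0.
  H_2: rank ker ∂_2 − rank ∂_3 = (4 − 3) − 0 = 1, and there is no ∂_3, so H_2 ≅ Z.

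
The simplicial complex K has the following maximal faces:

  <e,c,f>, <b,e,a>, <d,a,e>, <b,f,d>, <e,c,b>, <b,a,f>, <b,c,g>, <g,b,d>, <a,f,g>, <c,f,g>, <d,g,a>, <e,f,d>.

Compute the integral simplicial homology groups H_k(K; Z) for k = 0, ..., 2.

K has 7 vertices, 18 edges, 12 triangles.
rank ∂_0 = 0, rank ∂_1 = 6 ⇒ b_0 = 7 − 0 − 6 = 1; all invariant factors of ∂_1 are 1 so no torsion. So H_0 = Z.
rank ∂_1 = 6, rank ∂_2 = 12 ⇒ b_1 = 18 − 6 − 12 = 0; ∂_2 has invariant factor(s) [2] giving torsion. So H_1 = Z/2.
rank ∂_2 = 12, rank ∂_3 = 0 ⇒ b_2 = 12 − 12 − 0 = 0. So H_2 = 0.

H_0 = Z,  H_1 = Z/2,  H_2 = 0.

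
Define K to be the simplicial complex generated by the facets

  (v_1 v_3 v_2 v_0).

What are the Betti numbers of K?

We work with the vertex ordering v_0 < v_1 < v_2 < v_3. The simplices of K, each written with vertices in increasing order, are:

  0-simplices (4): [v_0], [v_1], [v_2], [v_3]
  1-simplices (6): [v_0,v_1], [v_0,v_2], [v_0,v_3], [v_1,v_2], [v_1,v_3], [v_2,v_3]
  2-simplices (4): [v_0,v_1,v_2], [v_0,v_1,v_3], [v_0,v_2,v_3], [v_1,v_2,v_3]
  3-simplices (1): [v_0,v_1,v_2,v_3]

so the chain groups are C_0 ≅ Z^4, C_1 ≅ Z^6, C_2 ≅ Z^4, C_3 ≅ Z^1.

The boundary map ∂_1: C_1 → C_0 is given by ∂[p,q] = [q] − [p]. For instance
  ∂[v_0,v_2] = [v_2] − [v_0].
The 4×6 boundary matrix has rank 3 and Smith normal form diag(1,1,1).

∂_2: C_2 → C_1 maps a triangle to the signed sum of its edges. For instance
  ∂[v_0,v_1,v_2] = [v_1,v_2] − [v_0,v_2] + [v_0,v_1],
  ∂[v_0,v_1,v_3] = [v_1,v_3] − [v_0,v_3] + [v_0,v_1].
This gives a 6×4 integer matrix of rank 3; reducing to Smith normal form yields diagonal entries (1,1,1).

The boundary map ∂_3: C_3 → C_2 sends each 3-simplex σ to the alternating sum Σ_i (−1)^i (σ with its i-th vertex removed). For instance
  ∂[v_0,v_1,v_2,v_3] = [v_1,v_2,v_3] − [v_0,v_2,v_3] + [v_0,v_1,v_3] − [v_0,v_1,v_2].
As a 4×1 matrix over Z this has rank 1, with invariant factors (1).

Computing H_k = (kernel of ∂_k) / (image of ∂_{k+1}):

  H_0: rank C_0 − rank ∂_1 = 4 − 3 = 1, and the invariant factors of ∂_1 are all 1, so H_0 ≅ Z.
  H_1: rank ker ∂_1 − rank ∂_2 = (6 − 3) − 3 = 0, and the invariant factors of ∂_2 are all 1, so H_1 ≅ 0.
  H_2: rank ker ∂_2 − rank ∂_3 = (4 − 3) − 1 = 0, and the invariant factors of ∂_3 are all 1, so H_2 ≅ 0.
  H_3: rank ker ∂_3 − rank ∂_4 = (1 − 1) − 0 = 0, and there is no ∂_4, so H_3 ≅ 0.

(K is a triangulation of the 3-simplex.)

Hence the Betti numbers are b_0 = 1, b_1 = 0, b_2 = 0, b_3 = 0.

b_0 = 1, b_1 = 0, b_2 = 0, b_3 = 0.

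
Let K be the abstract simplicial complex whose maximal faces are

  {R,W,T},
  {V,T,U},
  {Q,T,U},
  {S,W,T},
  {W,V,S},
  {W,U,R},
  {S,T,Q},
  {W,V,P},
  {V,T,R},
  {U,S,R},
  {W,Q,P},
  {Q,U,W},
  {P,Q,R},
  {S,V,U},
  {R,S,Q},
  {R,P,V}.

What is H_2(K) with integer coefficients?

Fix the vertex order P < Q < R < S < T < U < V < W and write every simplex with vertices in increasing order. Then dim K = 2 and the simplices of K are:

  0-simplices (8): P, Q, R, S, T, U, V, W
  1-simplices (24): PQ, PR, PV, PW, QR, QS, QT, QU, QW, RS, RT, RU, RV, RW, ST, SU, SV, SW, TU, TV, TW, UV, UW, VW
  2-simplices (16): PQR, PQW, PRV, PVW, QRS, QST, QTU, QUW, RSU, RTV, RTW, RUW, STW, SUV, SVW, TUV

so the chain groups are C_0 ≅ Z^8, C_1 ≅ Z^24, C_2 ≅ Z^16.

Boundary ∂_1: C_1 → C_0 is given by ∂[p,q] = [q] − [p]. For instance
  ∂TV = V − T.
As a 8×24 matrix over Z this has rank 7, with invariant factors (1,1,1,1,1,1,1).

Boundary ∂_2: C_2 → C_1 maps a triangle to the signed sum of its edges. For instance
  ∂RSU = SU − RU + RS,
  ∂PVW = VW − PW + PV.
The 24×16 boundary matrix has rank 15 and Smith normal form diag(1,1,1,1,1,1,1,1,1,1,1,1,1,1,1).

From H_k ≅ ker(∂_k) / im(∂_{k+1}) we obtain:

  H_2: rank ker ∂_2 − rank ∂_3 = (16 − 15) − 0 = 1, and there is no ∂_3, so H_2 = Z.

H_2 ≅ Z.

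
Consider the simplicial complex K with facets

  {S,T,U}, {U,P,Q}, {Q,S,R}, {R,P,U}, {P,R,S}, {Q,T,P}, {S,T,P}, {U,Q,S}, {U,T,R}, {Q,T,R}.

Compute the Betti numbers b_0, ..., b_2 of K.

Fix the vertex order P < Q < R < S < T < U and write every simplex with vertices in increasing order. Then dim K = 2 and the simplices of K are:

  0-simplices (6): P, Q, R, S, T, U
  1-simplices (15): PQ, PR, PS, PT, PU, QR, QS, QT, QU, RS, RT, RU, ST, SU, TU
  2-simplices (10): PQT, PQU, PRS, PRU, PST, QRS, QRT, QSU, RTU, STU

giving chain groups C_0 ≅ Z^6, C_1 ≅ Z^15, C_2 ≅ Z^10.

∂_1: C_1 → C_0 maps an edge to its endpoints' difference, ∂[p,q] = q − p.
This gives a 6×15 integer matrix of rank 5; reducing to Smith normal form yields diagonal entries (1,1,1,1,1).

∂_2: C_2 → C_1 sends each 2-simplex [p,q,r] to [q,r] − [p,r] + [p,q]. For instance
  ∂QRT = RT − QT + QR,
  ∂PRS = RS − PS + PR.
The 15×10 boundary matrix has rank 10 and Smith normal form diag(1,1,1,1,1,1,1,1,1,2).

Reading off H_k = ker ∂_k / im ∂_{k+1}:

  H_0: rank C_0 − rank ∂_1 = 6 − 5 = 1, and the invariant factors of ∂_1 are all 1, so H_0 = Z.
  H_1: rank ker ∂_1 − rank ∂_2 = (15 − 5) − 10 = 0, and ∂_2 has invariant factor 2 > 1, so H_1 = Z/2.
  H_2: rank ker ∂_2 − rank ∂_3 = (10 − 10) − 0 = 0, and there is no ∂_3, so H_2 = 0.

As a check, the Euler characteristic is 6 − 15 + 10 = 1, which agrees with 1 − 0 + 0 = 1.
(K is a triangulation of the real projective plane RP^2.)

Hence the Betti numbers are b_0 = 1, b_1 = 0, b_2 = 0.

b_0 = 1, b_1 = 0, b_2 = 0.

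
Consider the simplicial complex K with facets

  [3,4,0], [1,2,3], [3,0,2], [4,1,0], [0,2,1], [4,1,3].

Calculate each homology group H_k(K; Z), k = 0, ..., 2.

H_0 = Z,  H_1 = 0,  H_2 = Z.

We work with the vertex ordering 0 < 1 < 2 < 3 < 4. The simplices of K, each written with vertices in increasing order, are:

  0-simplices (5): [0], [1], [2], [3], [4]
  1-simplices (9): [0,1], [0,2], [0,3], [0,4], [1,2], [1,3], [1,4], [2,3], [3,4]
  2-simplices (6): [0,1,2], [0,1,4], [0,2,3], [0,3,4], [1,2,3], [1,3,4]

giving chain groups C_0 ≅ Z^5, C_1 ≅ Z^9, C_2 ≅ Z^6.

Boundary ∂_1: C_1 → C_0 sends each edge [p,q] (with p < q) to q − p.
As a 5×9 matrix over Z this has rank 4, with invariant factors (1,1,1,1).

The boundary map ∂_2: C_2 → C_1 maps a triangle to the signed sum of its edges. For instance
  ∂[0,3,4] = [3,4] − [0,4] + [0,3],
  ∂[0,1,4] = [1,4] − [0,4] + [0,1].
The 9×6 boundary matrix has rank 5 and Smith normal form diag(1,1,1,1,1).

Now H_k = ker ∂_k / im ∂_{k+1}, so:

  H_0: rank C_0 − rank ∂_1 = 5 − 4 = 1, and the invariant factors of ∂_1 are all 1, so H_0 ≅ Z.
  H_1: rank ker ∂_1 − rank ∂_2 = (9 − 4) − 5 = 0, and the invariant factors of ∂_2 are all 1, so H_1 ≅ 0.
  H_2: rank ker ∂_2 − rank ∂_3 = (6 − 5) − 0 = 1, and there is no ∂_3, so H_2 ≅ Z.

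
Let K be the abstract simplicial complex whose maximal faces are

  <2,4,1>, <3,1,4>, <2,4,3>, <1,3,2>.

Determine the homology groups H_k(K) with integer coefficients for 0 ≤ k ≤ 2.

Take the total order 1 < 2 < 3 < 4 on the vertex set. Then K (dimension 2) consists of the simplices:

  0-simplices (4): [1], [2], [3], [4]
  1-simplices (6): [1,2], [1,3], [1,4], [2,3], [2,4], [3,4]
  2-simplices (4): [1,2,3], [1,2,4], [1,3,4], [2,3,4]

so the chain groups are C_0 ≅ Z^4, C_1 ≅ Z^6, C_2 ≅ Z^4.

Boundary ∂_1: C_1 → C_0 is given by ∂[p,q] = [q] − [p].
This gives a 4×6 integer matrix of rank 3; reducing to Smith normal form yields diagonal entries (1,1,1).

The boundary map ∂_2: C_2 → C_1 acts by ∂[p,q,r] = [q,r] − [p,r] + [p,q]. For instance
  ∂[2,3,4] = [3,4] − [2,4] + [2,3],
  ∂[1,2,4] = [2,4] − [1,4] + [1,2].
This gives a 6×4 integer matrix of rank 3; reducing to Smith normal form yields diagonal entries (1,1,1).

From H_k ≅ ker(∂_k) / im(∂_{k+1}) we obtain:

  H_0: rank C_0 − rank ∂_1 = 4 − 3 = 1, and the invariant factors of ∂_1 are all 1, so H_0 ≅ Z.
  H_1: rank ker ∂_1 − rank ∂_2 = (6 − 3) − 3 = 0, and the invariant factors of ∂_2 are all 1, so H_1 ≅ 0.
  H_2: rank ker ∂_2 − rank ∂_3 = (4 − 3) − 0 = 1, and there is no ∂_3, so H_2 ≅ Z.

As a check, the Euler characteristic is 4 − 6 + 4 = 2, which agrees with 1 − 0 + 1 = 2.
(K is a triangulation of the 2-sphere S^2.)

H_0 = Z,  H_1 = 0,  H_2 = Z.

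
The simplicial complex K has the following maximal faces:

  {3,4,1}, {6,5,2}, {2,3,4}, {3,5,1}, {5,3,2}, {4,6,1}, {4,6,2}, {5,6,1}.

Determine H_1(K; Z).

H_1 ≅ 0.

Order the vertices as 1 < 2 < 3 < 4 < 5 < 6. Listing each simplex with vertices in this order, K has dimension 2 with simplices:

  0-simplices (6): [1], [2], [3], [4], [5], [6]
  1-simplices (12): [1,3], [1,4], [1,5], [1,6], [2,3], [2,4], [2,5], [2,6], [3,4], [3,5], [4,6], [5,6]
  2-simplices (8): [1,3,4], [1,3,5], [1,4,6], [1,5,6], [2,3,4], [2,3,5], [2,4,6], [2,5,6]

Hence C_0 ≅ Z^6, C_1 ≅ Z^12, C_2 ≅ Z^8.

The boundary map ∂_1: C_1 → C_0 sends each edge [p,q] (with p < q) to q − p.
This gives a 6×12 integer matrix of rank 5; reducing to Smith normal form yields diagonal entries (1,1,1,1,1).

The boundary map ∂_2: C_2 → C_1 maps a triangle to the signed sum of its edges. For instance
  ∂[2,3,5] = [3,5] − [2,5] + [2,3],
  ∂[1,3,4] = [3,4] − [1,4] + [1,3].
The resulting 12×8 matrix has rank 7, and its Smith normal form has invariant factors (1,1,1,1,1,1,1).

From H_k ≅ ker(∂_k) / im(∂_{k+1}) we obtain:

  H_1: rank ker ∂_1 − rank ∂_2 = (12 − 5) − 7 = 0, and the invariant factors of ∂_2 are all 1, so H_1 ≅ 0.

(K is a triangulation of the 2-sphere S^2.)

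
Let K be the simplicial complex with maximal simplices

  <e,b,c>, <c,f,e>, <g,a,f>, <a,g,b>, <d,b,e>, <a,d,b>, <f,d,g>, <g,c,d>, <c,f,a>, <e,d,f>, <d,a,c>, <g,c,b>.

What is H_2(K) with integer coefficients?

H_2 ≅ 0.

Take the total order a < b < c < d < e < f < g on the vertex set. Then K (dimension 2) consists of the simplices:

  0-simplices (7): a, b, c, d, e, f, g
  1-simplices (18): ab, ac, ad, af, ag, bc, bd, be, bg, cd, ce, cf, cg, de, df, dg, ef, fg
  2-simplices (12): abd, abg, acd, acf, afg, bce, bcg, bde, cdg, cef, def, dfg

giving chain groups C_0 ≅ Z^7, C_1 ≅ Z^18, C_2 ≅ Z^12.

∂_1: C_1 → C_0 is given by ∂[p,q] = [q] − [p].
The resulting 7×18 matrix has rank 6, and its Smith normal form has invariant factors (1,1,1,1,1,1).

The boundary map ∂_2: C_2 → C_1 sends each 2-simplex [p,q,r] to [q,r] − [p,r] + [p,q]. For instance
  ∂bcg = cg − bg + bc,
  ∂dfg = fg − dg + df.
The resulting 18×12 matrix has rank 12, and its Smith normal form has invariant factors (1,1,1,1,1,1,1,1,1,1,1,2).

Now H_k = ker ∂_k / im ∂_{k+1}, so:

  H_2: rank ker ∂_2 − rank ∂_3 = (12 − 12) − 0 = 0, and there is no ∂_3, so H_2 = 0.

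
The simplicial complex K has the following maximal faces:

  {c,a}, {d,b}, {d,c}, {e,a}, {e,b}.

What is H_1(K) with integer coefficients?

K has 5 vertices, 5 edges.
rank ∂_1 = 4, rank ∂_2 = 0 ⇒ b_1 = 5 − 4 − 0 = 1. So H_1 ≅ Z.

H_1 ≅ Z.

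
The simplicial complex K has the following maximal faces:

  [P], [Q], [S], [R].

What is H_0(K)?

Order the vertices as P < Q < R < S. Listing each simplex with vertices in this order, K has dimension 0 with simplices:

  0-simplices (4): P, Q, R, S

giving chain groups C_0 ≅ Z^4.

Now H_k = ker ∂_k / im ∂_{k+1}, so:

  H_0: rank C_0 − rank ∂_1 = 4 − 0 = 4, and there is no ∂_1, so H_0 = Z^4.

(K is a triangulation of a set of 4 points.)

H_0 = Z^4.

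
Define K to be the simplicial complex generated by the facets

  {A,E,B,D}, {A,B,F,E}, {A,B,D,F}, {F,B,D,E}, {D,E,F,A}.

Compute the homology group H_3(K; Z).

H_3 = Z.

We work with the vertex ordering A < B < D < E < F. The simplices of K, each written with vertices in increasing order, are:

  0-simplices (5): A, B, D, E, F
  1-simplices (10): AB, AD, AE, AF, BD, BE, BF, DE, DF, EF
  2-simplices (10): ABD, ABE, ABF, ADE, ADF, AEF, BDE, BDF, BEF, DEF
  3-simplices (5): ABDE, ABDF, ABEF, ADEF, BDEF

giving chain groups C_0 ≅ Z^5, C_1 ≅ Z^10, C_2 ≅ Z^10, C_3 ≅ Z^5.

The boundary map ∂_1: C_1 → C_0 is given by ∂[p,q] = [q] − [p]. For instance
  ∂BF = F − B.
This gives a 5×10 integer matrix of rank 4; reducing to Smith normal form yields diagonal entries (1,1,1,1).

Boundary ∂_2: C_2 → C_1 maps a triangle to the signed sum of its edges. For instance
  ∂BDF = DF − BF + BD,
  ∂BDE = DE − BE + BD.
As a 10×10 matrix over Z this has rank 6, with invariant factors (1,1,1,1,1,1).

∂_3: C_3 → C_2 sends each 3-simplex σ to the alternating sum Σ_i (−1)^i (σ with its i-th vertex removed). For instance
  ∂ABDE = BDE − ADE + ABE − ABD,
  ∂ABDF = BDF − ADF + ABF − ABD.
The 10×5 boundary matrix has rank 4 and Smith normal form diag(1,1,1,1).

Reading off H_k = ker ∂_k / im ∂_{k+1}:

  H_3: rank ker ∂_3 − rank ∂_4 = (5 − 4) − 0 = 1, and there is no ∂_4, so H_3 ≅ Z.

(K is a triangulation of the 3-sphere S^3.)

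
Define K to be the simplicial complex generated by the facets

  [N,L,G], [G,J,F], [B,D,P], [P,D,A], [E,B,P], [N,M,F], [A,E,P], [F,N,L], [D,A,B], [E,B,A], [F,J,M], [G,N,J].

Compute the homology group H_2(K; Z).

Fix the vertex order A < B < D < E < F < G < J < L < M < N < P and write every simplex with vertices in increasing order. Then dim K = 2 and the simplices of K are:

  0-simplices (11): A, B, D, E, F, G, J, L, M, N, P
  1-simplices (21): AB, AD, AE, AP, BD, BE, BP, DP, EP, FG, FJ, FL, FM, FN, GJ, GL, GN, JM, JN, LN, MN
  2-simplices (12): ABD, ABE, ADP, AEP, BDP, BEP, FGJ, FJM, FLN, FMN, GJN, GLN

giving chain groups C_0 ≅ Z^11, C_1 ≅ Z^21, C_2 ≅ Z^12.

The boundary map ∂_1: C_1 → C_0 maps an edge to its endpoints' difference, ∂[p,q] = q − p. For instance
  ∂MN = N − M.
The resulting 11×21 matrix has rank 9, and its Smith normal form has invariant factors (1,1,1,1,1,1,1,1,1).

Boundary ∂_2: C_2 → C_1 sends each 2-simplex [p,q,r] to [q,r] − [p,r] + [p,q]. For instance
  ∂AEP = EP − AP + AE,
  ∂FMN = MN − FN + FM.
The resulting 21×12 matrix has rank 11, and its Smith normal form has invariant factors (1,1,1,1,1,1,1,1,1,1,1).

Computing H_k = (kernel of ∂_k) / (image of ∂_{k+1}):

  H_2: rank ker ∂_2 − rank ∂_3 = (12 − 11) − 0 = 1, and there is no ∂_3, so H_2 = Z.

(K is a triangulation of the disjoint union of the cylinder S^1 x I and the 2-sphere S^2.)

H_2 = Z.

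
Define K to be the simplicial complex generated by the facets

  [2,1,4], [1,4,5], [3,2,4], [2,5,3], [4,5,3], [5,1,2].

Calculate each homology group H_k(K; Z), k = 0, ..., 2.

H_0 ≅ Z,  H_1 = 0,  H_2 ≅ Z.

Fix the vertex order 1 < 2 < 3 < 4 < 5 and write every simplex with vertices in increasing order. Then dim K = 2 and the simplices of K are:

  0-simplices (5): [1], [2], [3], [4], [5]
  1-simplices (9): [1,2], [1,4], [1,5], [2,3], [2,4], [2,5], [3,4], [3,5], [4,5]
  2-simplices (6): [1,2,4], [1,2,5], [1,4,5], [2,3,4], [2,3,5], [3,4,5]

Hence C_0 ≅ Z^5, C_1 ≅ Z^9, C_2 ≅ Z^6.

The boundary map ∂_1: C_1 → C_0 sends each edge [p,q] (with p < q) to q − p.
The resulting 5×9 matrix has rank 4, and its Smith normal form has invariant factors (1,1,1,1).

The boundary map ∂_2: C_2 → C_1 maps a triangle to the signed sum of its edges. For instance
  ∂[2,3,4] = [3,4] − [2,4] + [2,3],
  ∂[1,4,5] = [4,5] − [1,5] + [1,4].
The resulting 9×6 matrix has rank 5, and its Smith normal form has invariant factors (1,1,1,1,1).

Computing H_k = (kernel of ∂_k) / (image of ∂_{k+1}):

  H_0: rank C_0 − rank ∂_1 = 5 − 4 = 1, and the invariant factors of ∂_1 are all 1, so H_0 ≅ Z.
  H_1: rank ker ∂_1 − rank ∂_2 = (9 − 4) − 5 = 0, and the invariant factors of ∂_2 are all 1, so H_1 ≅ 0.
  H_2: rank ker ∂_2 − rank ∂_3 = (6 − 5) − 0 = 1, and there is no ∂_3, so H_2 ≅ Z.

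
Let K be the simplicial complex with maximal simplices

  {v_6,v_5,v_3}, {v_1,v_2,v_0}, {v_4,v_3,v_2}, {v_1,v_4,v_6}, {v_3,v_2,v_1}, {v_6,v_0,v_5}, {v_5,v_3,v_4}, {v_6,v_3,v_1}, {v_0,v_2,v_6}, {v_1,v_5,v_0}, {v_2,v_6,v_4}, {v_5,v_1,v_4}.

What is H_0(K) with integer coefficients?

Take the total order v_0 < v_1 < v_2 < v_3 < v_4 < v_5 < v_6 on the vertex set. Then K (dimension 2) consists of the simplices:

  0-simplices (7): [v_0], [v_1], [v_2], [v_3], [v_4], [v_5], [v_6]
  1-simplices (18): (18 of them)
  2-simplices (12): (12 of them)

Hence C_0 ≅ Z^7, C_1 ≅ Z^18, C_2 ≅ Z^12.

Boundary ∂_1: C_1 → C_0 is given by ∂[p,q] = [q] − [p]. For instance
  ∂[v_1,v_6] = [v_6] − [v_1].
This gives a 7×18 integer matrix of rank 6; reducing to Smith normal form yields diagonal entries (1,1,1,1,1,1).

The boundary map ∂_2: C_2 → C_1 acts by ∂[p,q,r] = [q,r] − [p,r] + [p,q]. For instance
  ∂[v_3,v_4,v_5] = [v_4,v_5] − [v_3,v_5] + [v_3,v_4],
  ∂[v_3,v_5,v_6] = [v_5,v_6] − [v_3,v_6] + [v_3,v_5].
This gives a 18×12 integer matrix of rank 12; reducing to Smith normal form yields diagonal entries (1,1,1,1,1,1,1,1,1,1,1,2).

Now H_k = ker ∂_k / im ∂_{k+1}, so:

  H_0: rank C_0 − rank ∂_1 = 7 − 6 = 1, and the invariant factors of ∂_1 are all 1, so H_0 ≅ Z.

H_0 ≅ Z.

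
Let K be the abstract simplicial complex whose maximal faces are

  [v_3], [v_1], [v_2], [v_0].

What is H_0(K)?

Fix the vertex order v_0 < v_1 < v_2 < v_3 and write every simplex with vertices in increasing order. Then dim K = 0 and the simplices of K are:

  0-simplices (4): [v_0], [v_1], [v_2], [v_3]

Hence C_0 ≅ Z^4.

Computing H_k = (kernel of ∂_k) / (image of ∂_{k+1}):

  H_0: rank C_0 − rank ∂_1 = 4 − 0 = 4, and there is no ∂_1, so H_0 = Z^4.

H_0 = Z^4.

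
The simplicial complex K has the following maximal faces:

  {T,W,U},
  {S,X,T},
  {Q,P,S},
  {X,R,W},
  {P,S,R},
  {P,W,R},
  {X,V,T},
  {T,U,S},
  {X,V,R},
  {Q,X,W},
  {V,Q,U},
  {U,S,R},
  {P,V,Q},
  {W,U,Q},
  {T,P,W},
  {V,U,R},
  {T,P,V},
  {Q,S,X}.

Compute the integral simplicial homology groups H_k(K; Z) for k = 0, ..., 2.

H_0 ≅ Z,  H_1 ≅ Z^2,  H_2 ≅ Z.

Order the vertices as P < Q < R < S < T < U < V < W < X. Listing each simplex with vertices in this order, K has dimension 2 with simplices:

  0-simplices (9): P, Q, R, S, T, U, V, W, X
  1-simplices (27): PQ, PR, PS, PT, PV, PW, QS, QU, QV, QW, QX, RS, RU, RV, RW, RX, ST, SU, SX, TU, TV, TW, TX, UV, UW, VX, WX
  2-simplices (18): PQS, PQV, PRS, PRW, PTV, PTW, QSX, QUV, QUW, QWX, RSU, RUV, RVX, RWX, STU, STX, TUW, TVX

Hence C_0 ≅ Z^9, C_1 ≅ Z^27, C_2 ≅ Z^18.

The boundary map ∂_1: C_1 → C_0 maps an edge to its endpoints' difference, ∂[p,q] = q − p. For instance
  ∂WX = X − W.
As a 9×27 matrix over Z this has rank 8, with invariant factors (1,1,1,1,1,1,1,1).

∂_2: C_2 → C_1 maps a triangle to the signed sum of its edges. For instance
  ∂PQV = QV − PV + PQ,
  ∂RWX = WX − RX + RW.
This gives a 27×18 integer matrix of rank 17; reducing to Smith normal form yields diagonal entries (1,1,1,1,1,1,1,1,1,1,1,1,1,1,1,1,1).

Now H_k = ker ∂_k / im ∂_{k+1}, so:

  H_0: rank C_0 − rank ∂_1 = 9 − 8 = 1, and the invariant factors of ∂_1 are all 1, so H_0 ≅ Z.
  H_1: rank ker ∂_1 − rank ∂_2 = (27 − 8) − 17 = 2, and the invariant factors of ∂_2 are all 1, so H_1 ≅ Z^2.
  H_2: rank ker ∂_2 − rank ∂_3 = (18 − 17) − 0 = 1, and there is no ∂_3, so H_2 ≅ Z.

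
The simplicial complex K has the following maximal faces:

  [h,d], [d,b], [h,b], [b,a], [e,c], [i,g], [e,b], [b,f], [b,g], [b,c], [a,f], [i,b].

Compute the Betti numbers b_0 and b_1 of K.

Order the vertices as a < b < c < d < e < f < g < h < i. Listing each simplex with vertices in this order, K has dimension 1 with simplices:

  0-simplices (9): a, b, c, d, e, f, g, h, i
  1-simplices (12): ab, af, bc, bd, be, bf, bg, bh, bi, ce, dh, gi

giving chain groups C_0 ≅ Z^9, C_1 ≅ Z^12.

Boundary ∂_1: C_1 → C_0 is given by ∂[p,q] = [q] − [p].
The 9×12 boundary matrix has rank 8 and Smith normal form diag(1,1,1,1,1,1,1,1).

Reading off H_k = ker ∂_k / im ∂_{k+1}:

  H_0: rank C_0 − rank ∂_1 = 9 − 8 = 1, and the invariant factors of ∂_1 are all 1, so H_0 ≅ Z.
  H_1: rank ker ∂_1 − rank ∂_2 = (12 − 8) − 0 = 4, and there is no ∂_2, so H_1 ≅ Z^4.

(K is a triangulation of a wedge of 4 circles.)

Hence the Betti numbers are b_0 = 1, b_1 = 4.

b_0 = 1, b_1 = 4.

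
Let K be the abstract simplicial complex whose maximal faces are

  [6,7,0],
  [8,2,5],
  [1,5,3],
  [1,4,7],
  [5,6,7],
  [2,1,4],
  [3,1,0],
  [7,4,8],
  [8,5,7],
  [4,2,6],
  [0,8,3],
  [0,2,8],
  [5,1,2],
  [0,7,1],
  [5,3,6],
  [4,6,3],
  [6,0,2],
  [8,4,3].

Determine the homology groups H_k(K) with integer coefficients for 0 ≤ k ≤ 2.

We work with the vertex ordering 0 < 1 < 2 < 3 < 4 < 5 < 6 < 7 < 8. The simplices of K, each written with vertices in increasing order, are:

  0-simplices (9): [0], [1], [2], [3], [4], [5], [6], [7], [8]
  1-simplices (27): (27 of them)
  2-simplices (18): [0,1,3], [0,1,7], [0,2,6], [0,2,8], [0,3,8], [0,6,7], [1,2,4], [1,2,5], [1,3,5], [1,4,7], [2,4,6], [2,5,8], [3,4,6], [3,4,8], [3,5,6], [4,7,8], [5,6,7], [5,7,8]

so the chain groups are C_0 ≅ Z^9, C_1 ≅ Z^27, C_2 ≅ Z^18.

The boundary map ∂_1: C_1 → C_0 maps an edge to its endpoints' difference, ∂[p,q] = q − p.
The resulting 9×27 matrix has rank 8, and its Smith normal form has invariant factors (1,1,1,1,1,1,1,1).

Boundary ∂_2: C_2 → C_1 sends each 2-simplex [p,q,r] to [q,r] − [p,r] + [p,q]. For instance
  ∂[5,7,8] = [7,8] − [5,8] + [5,7],
  ∂[3,4,6] = [4,6] − [3,6] + [3,4].
As a 27×18 matrix over Z this has rank 17, with invariant factors (1,1,1,1,1,1,1,1,1,1,1,1,1,1,1,1,1).

From H_k ≅ ker(∂_k) / im(∂_{k+1}) we obtain:

  H_0: rank C_0 − rank ∂_1 = 9 − 8 = 1, and the invariant factors of ∂_1 are all 1, so H_0 ≅ Z.
  H_1: rank ker ∂_1 − rank ∂_2 = (27 − 8) − 17 = 2, and the invariant factors of ∂_2 are all 1, so H_1 ≅ Z^2.
  H_2: rank ker ∂_2 − rank ∂_3 = (18 − 17) − 0 = 1, and there is no ∂_3, so H_2 ≅ Z.

H_0 ≅ Z,  H_1 ≅ Z^2,  H_2 ≅ Z.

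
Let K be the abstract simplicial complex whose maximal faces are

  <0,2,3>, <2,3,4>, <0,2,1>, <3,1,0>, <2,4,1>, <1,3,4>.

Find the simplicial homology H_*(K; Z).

H_0 = Z,  H_1 = 0,  H_2 = Z.

K has 5 vertices, 9 edges, 6 triangles.
rank ∂_0 = 0, rank ∂_1 = 4 ⇒ b_0 = 5 − 0 − 4 = 1; all invariant factors of ∂_1 are 1 so no torsion. So H_0 = Z.
rank ∂_1 = 4, rank ∂_2 = 5 ⇒ b_1 = 9 − 4 − 5 = 0; all invariant factors of ∂_2 are 1 so no torsion. So H_1 = 0.
rank ∂_2 = 5, rank ∂_3 = 0 ⇒ b_2 = 6 − 5 − 0 = 1. So H_2 = Z.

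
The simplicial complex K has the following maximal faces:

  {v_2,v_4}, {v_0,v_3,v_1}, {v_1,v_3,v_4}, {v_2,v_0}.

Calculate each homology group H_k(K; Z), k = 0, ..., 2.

H_0 ≅ Z,  H_1 ≅ Z,  H_2 = 0.

We work with the vertex ordering v_0 < v_1 < v_2 < v_3 < v_4. The simplices of K, each written with vertices in increasing order, are:

  0-simplices (5): [v_0], [v_1], [v_2], [v_3], [v_4]
  1-simplices (7): [v_0,v_1], [v_0,v_2], [v_0,v_3], [v_1,v_3], [v_1,v_4], [v_2,v_4], [v_3,v_4]
  2-simplices (2): [v_0,v_1,v_3], [v_1,v_3,v_4]

so the chain groups are C_0 ≅ Z^5, C_1 ≅ Z^7, C_2 ≅ Z^2.

Boundary ∂_1: C_1 → C_0 sends each edge [p,q] (with p < q) to q − p.
The 5×7 boundary matrix has rank 4 and Smith normal form diag(1,1,1,1).

∂_2: C_2 → C_1 sends each 2-simplex [p,q,r] to [q,r] − [p,r] + [p,q]. For instance
  ∂[v_1,v_3,v_4] = [v_3,v_4] − [v_1,v_4] + [v_1,v_3],
  ∂[v_0,v_1,v_3] = [v_1,v_3] − [v_0,v_3] + [v_0,v_1].
As a 7×2 matrix over Z this has rank 2, with invariant factors (1,1).

From H_k ≅ ker(∂_k) / im(∂_{k+1}) we obtain:

  H_0: rank C_0 − rank ∂_1 = 5 − 4 = 1, and the invariant factors of ∂_1 are all 1, so H_0 ≅ Z.
  H_1: rank ker ∂_1 − rank ∂_2 = (7 − 4) − 2 = 1, and the invariant factors of ∂_2 are all 1, so H_1 ≅ Z.
  H_2: rank ker ∂_2 − rank ∂_3 = (2 − 2) − 0 = 0, and there is no ∂_3, so H_2 ≅ 0.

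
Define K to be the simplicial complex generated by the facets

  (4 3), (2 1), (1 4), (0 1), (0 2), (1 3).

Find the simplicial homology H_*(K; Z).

K has 5 vertices, 6 edges.
rank ∂_0 = 0, rank ∂_1 = 4 ⇒ b_0 = 5 − 0 − 4 = 1; all invariant factors of ∂_1 are 1 so no torsion. So H_0 ≅ Z.
rank ∂_1 = 4, rank ∂_2 = 0 ⇒ b_1 = 6 − 4 − 0 = 2. So H_1 ≅ Z^2.

H_0 ≅ Z,  H_1 ≅ Z^2.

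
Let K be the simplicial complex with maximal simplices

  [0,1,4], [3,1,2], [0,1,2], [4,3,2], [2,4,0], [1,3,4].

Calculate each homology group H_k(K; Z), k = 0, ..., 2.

Fix the vertex order 0 < 1 < 2 < 3 < 4 and write every simplex with vertices in increasing order. Then dim K = 2 and the simplices of K are:

  0-simplices (5): [0], [1], [2], [3], [4]
  1-simplices (9): [0,1], [0,2], [0,4], [1,2], [1,3], [1,4], [2,3], [2,4], [3,4]
  2-simplices (6): [0,1,2], [0,1,4], [0,2,4], [1,2,3], [1,3,4], [2,3,4]

Hence C_0 ≅ Z^5, C_1 ≅ Z^9, C_2 ≅ Z^6.

The boundary map ∂_1: C_1 → C_0 sends each edge [p,q] (with p < q) to q − p. For instance
  ∂[0,4] = [4] − [0].
This gives a 5×9 integer matrix of rank 4; reducing to Smith normal form yields diagonal entries (1,1,1,1).

Boundary ∂_2: C_2 → C_1 acts by ∂[p,q,r] = [q,r] − [p,r] + [p,q]. For instance
  ∂[0,2,4] = [2,4] − [0,4] + [0,2],
  ∂[0,1,4] = [1,4] − [0,4] + [0,1].
The 9×6 boundary matrix has rank 5 and Smith normal form diag(1,1,1,1,1).

Computing H_k = (kernel of ∂_k) / (image of ∂_{k+1}):

  H_0: rank C_0 − rank ∂_1 = 5 − 4 = 1, and the invariant factors of ∂_1 are all 1, so H_0 = Z.
  H_1: rank ker ∂_1 − rank ∂_2 = (9 − 4) − 5 = 0, and the invariant factors of ∂_2 are all 1, so H_1 = 0.
  H_2: rank ker ∂_2 − rank ∂_3 = (6 − 5) − 0 = 1, and there is no ∂_3, so H_2 = Z.

(K is a triangulation of the 2-sphere S^2.)

H_0 = Z,  H_1 = 0,  H_2 = Z.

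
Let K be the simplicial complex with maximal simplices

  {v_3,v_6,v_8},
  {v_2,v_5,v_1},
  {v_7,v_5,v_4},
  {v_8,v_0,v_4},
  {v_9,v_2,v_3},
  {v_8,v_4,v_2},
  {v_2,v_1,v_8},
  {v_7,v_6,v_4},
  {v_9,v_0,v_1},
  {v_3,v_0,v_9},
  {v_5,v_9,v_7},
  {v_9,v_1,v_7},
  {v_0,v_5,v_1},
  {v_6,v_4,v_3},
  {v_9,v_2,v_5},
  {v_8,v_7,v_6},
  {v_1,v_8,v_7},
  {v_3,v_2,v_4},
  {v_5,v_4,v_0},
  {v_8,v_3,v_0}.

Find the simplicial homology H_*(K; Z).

H_0 ≅ Z,  H_1 ≅ Z ⊕ Z_2,  H_2 = 0.

We work with the vertex ordering v_0 < v_1 < v_2 < v_3 < v_4 < v_5 < v_6 < v_7 < v_8 < v_9. The simplices of K, each written with vertices in increasing order, are:

  0-simplices (10): [v_0], [v_1], [v_2], [v_3], [v_4], [v_5], [v_6], [v_7], [v_8], [v_9]
  1-simplices (30): (30 of them)
  2-simplices (20): (20 of them)

giving chain groups C_0 ≅ Z^10, C_1 ≅ Z^30, C_2 ≅ Z^20.

The boundary map ∂_1: C_1 → C_0 sends each edge [p,q] (with p < q) to q − p.
This gives a 10×30 integer matrix of rank 9; reducing to Smith normal form yields diagonal entries (1,1,1,1,1,1,1,1,1).

∂_2: C_2 → C_1 acts by ∂[p,q,r] = [q,r] − [p,r] + [p,q]. For instance
  ∂[v_0,v_4,v_8] = [v_4,v_8] − [v_0,v_8] + [v_0,v_4],
  ∂[v_0,v_1,v_9] = [v_1,v_9] − [v_0,v_9] + [v_0,v_1].
The 30×20 boundary matrix has rank 20 and Smith normal form diag(1,1,1,1,1,1,1,1,1,1,1,1,1,1,1,1,1,1,1,2).

Now H_k = ker ∂_k / im ∂_{k+1}, so:

  H_0: rank C_0 − rank ∂_1 = 10 − 9 = 1, and the invariant factors of ∂_1 are all 1, so H_0 ≅ Z.
  H_1: rank ker ∂_1 − rank ∂_2 = (30 − 9) − 20 = 1, and ∂_2 has invariant factor 2 > 1, so H_1 ≅ Z ⊕ Z_2.
  H_2: rank ker ∂_2 − rank ∂_3 = (20 − 20) − 0 = 0, and there is no ∂_3, so H_2 ≅ 0.

As a check, the Euler characteristic is 10 − 30 + 20 = 0, which agrees with 1 − 1 + 0 = 0.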